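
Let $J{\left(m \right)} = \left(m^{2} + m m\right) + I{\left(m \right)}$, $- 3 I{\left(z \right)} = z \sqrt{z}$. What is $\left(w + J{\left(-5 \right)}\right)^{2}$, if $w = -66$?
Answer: $\frac{2179}{9} - \frac{160 i \sqrt{5}}{3} \approx 242.11 - 119.26 i$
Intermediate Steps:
$I{\left(z \right)} = - \frac{z^{\frac{3}{2}}}{3}$ ($I{\left(z \right)} = - \frac{z \sqrt{z}}{3} = - \frac{z^{\frac{3}{2}}}{3}$)
$J{\left(m \right)} = 2 m^{2} - \frac{m^{\frac{3}{2}}}{3}$ ($J{\left(m \right)} = \left(m^{2} + m m\right) - \frac{m^{\frac{3}{2}}}{3} = \left(m^{2} + m^{2}\right) - \frac{m^{\frac{3}{2}}}{3} = 2 m^{2} - \frac{m^{\frac{3}{2}}}{3}$)
$\left(w + J{\left(-5 \right)}\right)^{2} = \left(-66 + \left(2 \left(-5\right)^{2} - \frac{\left(-5\right)^{\frac{3}{2}}}{3}\right)\right)^{2} = \left(-66 + \left(2 \cdot 25 - \frac{\left(-5\right) i \sqrt{5}}{3}\right)\right)^{2} = \left(-66 + \left(50 + \frac{5 i \sqrt{5}}{3}\right)\right)^{2} = \left(-16 + \frac{5 i \sqrt{5}}{3}\right)^{2}$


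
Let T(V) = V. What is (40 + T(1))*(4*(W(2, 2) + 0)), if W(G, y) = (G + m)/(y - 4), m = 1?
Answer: -246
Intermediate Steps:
W(G, y) = (1 + G)/(-4 + y) (W(G, y) = (G + 1)/(y - 4) = (1 + G)/(-4 + y))
(40 + T(1))*(4*(W(2, 2) + 0)) = (40 + 1)*(4*((1 + 2)/(-4 + 2) + 0)) = 41*(4*(3/(-2) + 0)) = 41*(4*(-1/2*3 + 0)) = 41*(4*(-3/2 + 0)) = 41*(4*(-3/2)) = 41*(-6) = -246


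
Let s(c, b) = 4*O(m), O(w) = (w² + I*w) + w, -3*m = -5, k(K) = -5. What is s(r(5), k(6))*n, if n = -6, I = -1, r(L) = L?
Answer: -200/3 ≈ -66.667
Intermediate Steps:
m = 5/3 (m = -⅓*(-5) = 5/3 ≈ 1.6667)
O(w) = w² (O(w) = (w² - w) + w = w²)
s(c, b) = 100/9 (s(c, b) = 4*(5/3)² = 4*(25/9) = 100/9)
s(r(5), k(6))*n = (100/9)*(-6) = -200/3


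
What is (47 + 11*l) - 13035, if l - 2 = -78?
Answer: -13824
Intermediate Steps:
l = -76 (l = 2 - 78 = -76)
(47 + 11*l) - 13035 = (47 + 11*(-76)) - 13035 = (47 - 836) - 13035 = -789 - 13035 = -13824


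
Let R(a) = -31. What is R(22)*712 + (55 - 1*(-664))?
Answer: -21353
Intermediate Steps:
R(22)*712 + (55 - 1*(-664)) = -31*712 + (55 - 1*(-664)) = -22072 + (55 + 664) = -22072 + 719 = -21353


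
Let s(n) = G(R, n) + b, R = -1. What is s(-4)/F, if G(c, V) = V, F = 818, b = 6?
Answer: 1/409 ≈ 0.0024450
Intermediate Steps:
s(n) = 6 + n (s(n) = n + 6 = 6 + n)
s(-4)/F = (6 - 4)/818 = 2*(1/818) = 1/409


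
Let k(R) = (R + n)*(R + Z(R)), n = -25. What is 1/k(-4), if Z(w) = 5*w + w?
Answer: 1/812 ≈ 0.0012315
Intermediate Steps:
Z(w) = 6*w
k(R) = 7*R*(-25 + R) (k(R) = (R - 25)*(R + 6*R) = (-25 + R)*(7*R) = 7*R*(-25 + R))
1/k(-4) = 1/(7*(-4)*(-25 - 4)) = 1/(7*(-4)*(-29)) = 1/812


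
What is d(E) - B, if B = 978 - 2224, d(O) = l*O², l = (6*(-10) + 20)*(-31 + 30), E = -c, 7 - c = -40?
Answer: 89606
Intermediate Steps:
c = 47 (c = 7 - 1*(-40) = 7 + 40 = 47)
E = -47 (E = -1*47 = -47)
l = 40 (l = (-60 + 20)*(-1) = -40*(-1) = 40)
d(O) = 40*O²
B = -1246
d(E) - B = 40*(-47)² - 1*(-1246) = 40*2209 + 1246 = 88360 + 1246 = 89606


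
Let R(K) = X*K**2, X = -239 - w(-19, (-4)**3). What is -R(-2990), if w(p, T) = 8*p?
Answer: 777788700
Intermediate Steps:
X = -87 (X = -239 - 8*(-19) = -239 - 1*(-152) = -239 + 152 = -87)
R(K) = -87*K**2
-R(-2990) = -(-87)*(-2990)**2 = -(-87)*8940100 = -1*(-777788700) = 777788700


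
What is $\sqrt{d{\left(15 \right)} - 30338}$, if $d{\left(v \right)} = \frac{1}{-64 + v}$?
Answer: $\frac{i \sqrt{1486563}}{7} \approx 174.18 i$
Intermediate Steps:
$\sqrt{d{\left(15 \right)} - 30338} = \sqrt{\frac{1}{-64 + 15} - 30338} = \sqrt{\frac{1}{-49} - 30338} = \sqrt{- \frac{1}{49} - 30338} = \sqrt{- \frac{1486563}{49}} = \frac{i \sqrt{1486563}}{7}$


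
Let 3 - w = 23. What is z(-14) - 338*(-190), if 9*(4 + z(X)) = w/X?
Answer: 4045618/63 ≈ 64216.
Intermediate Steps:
w = -20 (w = 3 - 1*23 = 3 - 23 = -20)
z(X) = -4 - 20/(9*X) (z(X) = -4 + (-20/X)/9 = -4 - 20/(9*X))
z(-14) - 338*(-190) = (-4 - 20/9/(-14)) - 338*(-190) = (-4 - 20/9*(-1/14)) + 64220 = (-4 + 10/63) + 64220 = -242/63 + 64220 = 4045618/63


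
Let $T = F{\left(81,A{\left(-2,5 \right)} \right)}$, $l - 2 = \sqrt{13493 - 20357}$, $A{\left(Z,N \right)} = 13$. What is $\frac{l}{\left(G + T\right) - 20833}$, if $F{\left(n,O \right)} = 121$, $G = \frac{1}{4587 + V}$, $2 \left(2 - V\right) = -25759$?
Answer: $- \frac{34937}{361807571} - \frac{69874 i \sqrt{429}}{361807571} \approx -9.6562 \cdot 10^{-5} - 0.0040001 i$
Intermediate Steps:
$V = \frac{25763}{2}$ ($V = 2 - - \frac{25759}{2} = 2 + \frac{25759}{2} = \frac{25763}{2} \approx 12882.0$)
$G = \frac{2}{34937}$ ($G = \frac{1}{4587 + \frac{25763}{2}} = \frac{1}{\frac{34937}{2}} = \frac{2}{34937} \approx 5.7246 \cdot 10^{-5}$)
$l = 2 + 4 i \sqrt{429}$ ($l = 2 + \sqrt{13493 - 20357} = 2 + \sqrt{-6864} = 2 + 4 i \sqrt{429} \approx 2.0 + 82.849 i$)
$T = 121$
$\frac{l}{\left(G + T\right) - 20833} = \frac{2 + 4 i \sqrt{429}}{\left(\frac{2}{34937} + 121\right) - 20833} = \frac{2 + 4 i \sqrt{429}}{\frac{4227379}{34937} - 20833} = \frac{2 + 4 i \sqrt{429}}{- \frac{723615142}{34937}} = \left(2 + 4 i \sqrt{429}\right) \left(- \frac{34937}{723615142}\right) = - \frac{34937}{361807571} - \frac{69874 i \sqrt{429}}{361807571}$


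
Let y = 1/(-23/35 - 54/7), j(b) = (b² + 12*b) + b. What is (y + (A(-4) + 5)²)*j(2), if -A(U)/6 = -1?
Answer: 1062540/293 ≈ 3626.4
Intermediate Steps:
j(b) = b² + 13*b
A(U) = 6 (A(U) = -6*(-1) = 6)
y = -35/293 (y = 1/(-23*1/35 - 54*⅐) = 1/(-23/35 - 54/7) = 1/(-293/35) = -35/293 ≈ -0.11945)
(y + (A(-4) + 5)²)*j(2) = (-35/293 + (6 + 5)²)*(2*(13 + 2)) = (-35/293 + 11²)*(2*15) = (-35/293 + 121)*30 = (35418/293)*30 = 1062540/293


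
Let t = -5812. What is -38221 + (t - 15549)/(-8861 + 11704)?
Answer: -108683664/2843 ≈ -38229.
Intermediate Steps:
-38221 + (t - 15549)/(-8861 + 11704) = -38221 + (-5812 - 15549)/(-8861 + 11704) = -38221 - 21361/2843 = -108683664/2843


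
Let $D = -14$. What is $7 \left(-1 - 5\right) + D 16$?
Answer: $-266$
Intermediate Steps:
$7 \left(-1 - 5\right) + D 16 = 7 \left(-1 - 5\right) - 224 = 7 \left(-6\right) - 224 = -42 - 224 = -266$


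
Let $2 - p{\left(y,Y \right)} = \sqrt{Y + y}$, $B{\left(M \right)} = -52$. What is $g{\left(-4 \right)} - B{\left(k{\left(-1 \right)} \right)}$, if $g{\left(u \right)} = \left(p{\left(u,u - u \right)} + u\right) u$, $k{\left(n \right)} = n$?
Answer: $60 + 8 i \approx 60.0 + 8.0 i$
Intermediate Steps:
$p{\left(y,Y \right)} = 2 - \sqrt{Y + y}$
$g{\left(u \right)} = u \left(2 + u - \sqrt{u}\right)$ ($g{\left(u \right)} = \left(\left(2 - \sqrt{\left(u - u\right) + u}\right) + u\right) u = \left(\left(2 - \sqrt{0 + u}\right) + u\right) u = \left(\left(2 - \sqrt{u}\right) + u\right) u = \left(2 + u - \sqrt{u}\right) u = u \left(2 + u - \sqrt{u}\right)$)
$g{\left(-4 \right)} - B{\left(k{\left(-1 \right)} \right)} = - 4 \left(2 - 4 - \sqrt{-4}\right) - -52 = - 4 \left(2 - 4 - 2 i\right) + 52 = - 4 \left(-2 - 2 i\right) + 52 = \left(8 + 8 i\right) + 52 = 60 + 8 i$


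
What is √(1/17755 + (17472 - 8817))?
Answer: √2728402434130/17755 ≈ 93.032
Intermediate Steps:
√(1/17755 + (17472 - 8817)) = √(1/17755 + 8655) = √(153669526/17755) = √2728402434130/17755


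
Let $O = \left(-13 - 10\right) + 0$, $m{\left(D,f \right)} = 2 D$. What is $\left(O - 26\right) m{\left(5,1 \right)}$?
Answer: $-490$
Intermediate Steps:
$O = -23$ ($O = -23 + 0 = -23$)
$\left(O - 26\right) m{\left(5,1 \right)} = \left(-23 - 26\right) 2 \cdot 5 = \left(-49\right) 10 = -490$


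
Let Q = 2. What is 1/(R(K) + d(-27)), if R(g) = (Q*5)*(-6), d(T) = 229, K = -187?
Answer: 1/169 ≈ 0.0059172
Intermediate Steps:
R(g) = -60 (R(g) = (2*5)*(-6) = 10*(-6) = -60)
1/(R(K) + d(-27)) = 1/(-60 + 229) = 1/169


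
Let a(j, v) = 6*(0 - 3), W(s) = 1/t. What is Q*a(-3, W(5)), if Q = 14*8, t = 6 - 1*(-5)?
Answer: -2016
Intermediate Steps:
t = 11 (t = 6 + 5 = 11)
W(s) = 1/11
a(j, v) = -18 (a(j, v) = 6*(-3) = -18)
Q = 112
Q*a(-3, W(5)) = 112*(-18) = -2016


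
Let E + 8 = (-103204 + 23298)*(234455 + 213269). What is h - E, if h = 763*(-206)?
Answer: 35775676774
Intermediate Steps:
h = -157178
E = -35775833952 (E = -8 + (-103204 + 23298)*(234455 + 213269) = -8 - 79906*447724 = -8 - 35775833944 = -35775833952)
h - E = -157178 - 1*(-35775833952) = -157178 + 35775833952 = 35775676774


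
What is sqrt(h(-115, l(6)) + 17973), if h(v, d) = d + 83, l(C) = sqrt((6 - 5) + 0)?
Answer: sqrt(18057) ≈ 134.38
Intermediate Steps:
l(C) = 1 (l(C) = sqrt(1 + 0) = sqrt(1) = 1)
h(v, d) = 83 + d
sqrt(h(-115, l(6)) + 17973) = sqrt((83 + 1) + 17973) = sqrt(84 + 17973) = sqrt(18057)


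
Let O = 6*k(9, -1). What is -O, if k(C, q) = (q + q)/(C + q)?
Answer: 3/2 ≈ 1.5000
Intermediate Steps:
k(C, q) = 2*q/(C + q) (k(C, q) = (2*q)/(C + q) = 2*q/(C + q))
O = -3/2 (O = 6*(2*(-1)/(9 - 1)) = 6*(2*(-1)/8) = 6*(2*(-1)*(⅛)) = 6*(-¼) = -3/2 ≈ -1.5000)
-O = -1*(-3/2) = 3/2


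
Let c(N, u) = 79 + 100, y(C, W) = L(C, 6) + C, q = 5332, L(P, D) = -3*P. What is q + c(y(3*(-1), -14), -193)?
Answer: 5511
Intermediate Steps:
y(C, W) = -2*C (y(C, W) = -3*C + C = -2*C)
c(N, u) = 179
q + c(y(3*(-1), -14), -193) = 5332 + 179 = 5511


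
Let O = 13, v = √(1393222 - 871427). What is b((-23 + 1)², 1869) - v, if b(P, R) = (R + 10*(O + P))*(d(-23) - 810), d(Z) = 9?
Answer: -5478039 - √521795 ≈ -5.4788e+6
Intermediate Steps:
v = √521795 ≈ 722.35
b(P, R) = -104130 - 8010*P - 801*R (b(P, R) = (R + 10*(13 + P))*(9 - 810) = (R + (130 + 10*P))*(-801) = (130 + R + 10*P)*(-801) = -104130 - 8010*P - 801*R)
b((-23 + 1)², 1869) - v = (-104130 - 8010*(-23 + 1)² - 801*1869) - √521795 = (-104130 - 8010*(-22)² - 1497069) - √521795 = (-104130 - 8010*484 - 1497069) - √521795 = (-104130 - 3876840 - 1497069) - √521795 = -5478039 - √521795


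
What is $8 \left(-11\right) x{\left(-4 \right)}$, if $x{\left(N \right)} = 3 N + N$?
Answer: $1408$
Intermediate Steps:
$x{\left(N \right)} = 4 N$
$8 \left(-11\right) x{\left(-4 \right)} = 8 \left(-11\right) 4 \left(-4\right) = \left(-88\right) \left(-16\right) = 1408$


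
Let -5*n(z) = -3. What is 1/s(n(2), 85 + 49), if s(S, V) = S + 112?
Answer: 5/563 ≈ 0.0088810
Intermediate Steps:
n(z) = ⅗ (n(z) = -⅕*(-3) = ⅗)
s(S, V) = 112 + S
1/s(n(2), 85 + 49) = 1/(112 + ⅗) = 1/(563/5) = 5/563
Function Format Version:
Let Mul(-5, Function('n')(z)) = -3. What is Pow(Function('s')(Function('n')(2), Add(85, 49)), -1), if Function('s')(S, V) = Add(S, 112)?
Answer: Rational(5, 563) ≈ 0.0088810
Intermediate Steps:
Function('n')(z) = Rational(3, 5) (Function('n')(z) = Mul(Rational(-1, 5), -3) = Rational(3, 5))
Function('s')(S, V) = Add(112, S)
Pow(Function('s')(Function('n')(2), Add(85, 49)), -1) = Pow(Add(112, Rational(3, 5)), -1) = Pow(Rational(563, 5), -1) = Rational(5, 563)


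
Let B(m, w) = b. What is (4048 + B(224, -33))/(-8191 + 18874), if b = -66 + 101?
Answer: 1361/3561 ≈ 0.38220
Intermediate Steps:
b = 35
B(m, w) = 35
(4048 + B(224, -33))/(-8191 + 18874) = (4048 + 35)/(-8191 + 18874) = 4083/10683 = 4083*(1/10683) = 1361/3561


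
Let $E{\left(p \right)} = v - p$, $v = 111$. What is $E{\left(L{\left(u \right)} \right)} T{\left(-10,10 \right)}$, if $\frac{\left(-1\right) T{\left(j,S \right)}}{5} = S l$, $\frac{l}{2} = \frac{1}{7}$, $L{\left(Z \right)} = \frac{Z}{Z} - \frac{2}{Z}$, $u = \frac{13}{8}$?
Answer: $- \frac{144600}{91} \approx -1589.0$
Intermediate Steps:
$u = \frac{13}{8}$ ($u = 13 \cdot \frac{1}{8} = \frac{13}{8} \approx 1.625$)
$L{\left(Z \right)} = 1 - \frac{2}{Z}$
$l = \frac{2}{7} \approx 0.28571$
$E{\left(p \right)} = 111 - p$
$T{\left(j,S \right)} = - \frac{10 S}{7}$ ($T{\left(j,S \right)} = - 5 S \frac{2}{7} = - 5 \frac{2 S}{7} = - \frac{10 S}{7}$)
$E{\left(L{\left(u \right)} \right)} T{\left(-10,10 \right)} = \left(111 - \frac{-2 + \frac{13}{8}}{\frac{13}{8}}\right) \left(\left(- \frac{10}{7}\right) 10\right) = \left(111 - \frac{8}{13} \left(- \frac{3}{8}\right)\right) \left(- \frac{100}{7}\right) = \left(111 - - \frac{3}{13}\right) \left(- \frac{100}{7}\right) = \left(111 + \frac{3}{13}\right) \left(- \frac{100}{7}\right) = \frac{1446}{13} \left(- \frac{100}{7}\right) = - \frac{144600}{91}$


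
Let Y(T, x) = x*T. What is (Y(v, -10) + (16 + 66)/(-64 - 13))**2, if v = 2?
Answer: 2630884/5929 ≈ 443.73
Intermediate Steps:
Y(T, x) = T*x
(Y(v, -10) + (16 + 66)/(-64 - 13))**2 = (2*(-10) + (16 + 66)/(-64 - 13))**2 = (-20 + 82/(-77))**2 = (-20 + 82*(-1/77))**2 = (-20 - 82/77)**2 = (-1622/77)**2 = 2630884/5929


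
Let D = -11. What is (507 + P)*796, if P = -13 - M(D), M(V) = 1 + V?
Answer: 401184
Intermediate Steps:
P = -3 (P = -13 - (1 - 11) = -13 - 1*(-10) = -13 + 10 = -3)
(507 + P)*796 = (507 - 3)*796 = 504*796 = 401184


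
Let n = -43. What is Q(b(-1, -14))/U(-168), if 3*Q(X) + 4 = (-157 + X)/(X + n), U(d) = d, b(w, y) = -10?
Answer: 5/2968 ≈ 0.0016846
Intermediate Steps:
Q(X) = -4/3 + (-157 + X)/(3*(-43 + X)) (Q(X) = -4/3 + ((-157 + X)/(X - 43))/3 = -4/3 + ((-157 + X)/(-43 + X))/3 = -4/3 + (-157 + X)/(3*(-43 + X)))
Q(b(-1, -14))/U(-168) = ((5 - 1*(-10))/(-43 - 10))/(-168) = ((5 + 10)/(-53))*(-1/168) = -1/53*15*(-1/168) = -15/53*(-1/168) = 5/2968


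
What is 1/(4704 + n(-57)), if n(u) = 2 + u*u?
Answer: 1/7955 ≈ 0.00012571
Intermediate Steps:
n(u) = 2 + u²
1/(4704 + n(-57)) = 1/(4704 + (2 + (-57)²)) = 1/(4704 + (2 + 3249)) = 1/(4704 + 3251) = 1/7955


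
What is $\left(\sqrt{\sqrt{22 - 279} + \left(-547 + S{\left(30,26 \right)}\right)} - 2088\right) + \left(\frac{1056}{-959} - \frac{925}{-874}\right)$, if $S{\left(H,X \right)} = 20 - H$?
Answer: $- \frac{1750126477}{838166} + \sqrt{-557 + i \sqrt{257}} \approx -2087.7 + 23.603 i$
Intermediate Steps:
$\left(\sqrt{\sqrt{22 - 279} + \left(-547 + S{\left(30,26 \right)}\right)} - 2088\right) + \left(\frac{1056}{-959} - \frac{925}{-874}\right) = \left(\sqrt{\sqrt{22 - 279} + \left(-547 + \left(20 - 30\right)\right)} - 2088\right) + \left(\frac{1056}{-959} - \frac{925}{-874}\right) = \left(\sqrt{\sqrt{-257} + \left(-547 + \left(20 - 30\right)\right)} - 2088\right) + \left(1056 \left(- \frac{1}{959}\right) - - \frac{925}{874}\right) = \left(\sqrt{i \sqrt{257} - 557} - 2088\right) + \left(- \frac{1056}{959} + \frac{925}{874}\right) = \left(\sqrt{i \sqrt{257} - 557} - 2088\right) - \frac{35869}{838166} = \left(\sqrt{-557 + i \sqrt{257}} - 2088\right) - \frac{35869}{838166} = \left(-2088 + \sqrt{-557 + i \sqrt{257}}\right) - \frac{35869}{838166} = - \frac{1750126477}{838166} + \sqrt{-557 + i \sqrt{257}}$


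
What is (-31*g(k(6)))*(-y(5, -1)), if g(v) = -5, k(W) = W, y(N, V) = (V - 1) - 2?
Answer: 620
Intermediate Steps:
y(N, V) = -3 + V (y(N, V) = (-1 + V) - 2 = -3 + V)
(-31*g(k(6)))*(-y(5, -1)) = (-31*(-5))*(-(-3 - 1)) = 155*(-1*(-4)) = 155*4 = 620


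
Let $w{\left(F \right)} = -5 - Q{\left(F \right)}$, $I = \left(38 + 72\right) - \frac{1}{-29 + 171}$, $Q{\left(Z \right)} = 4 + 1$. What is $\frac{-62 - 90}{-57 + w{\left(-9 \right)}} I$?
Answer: $\frac{1187044}{4757} \approx 249.54$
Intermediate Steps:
$Q{\left(Z \right)} = 5$
$I = \frac{15619}{142}$ ($I = 110 - \frac{1}{142} = \frac{15619}{142} \approx 109.99$)
$w{\left(F \right)} = -10$ ($w{\left(F \right)} = -5 - 5 = -10$)
$\frac{-62 - 90}{-57 + w{\left(-9 \right)}} I = \frac{-62 - 90}{-57 - 10} \cdot \frac{15619}{142} = - \frac{152}{-67} \cdot \frac{15619}{142} = \left(-152\right) \left(- \frac{1}{67}\right) \frac{15619}{142} = \frac{152}{67} \cdot \frac{15619}{142} = \frac{1187044}{4757}$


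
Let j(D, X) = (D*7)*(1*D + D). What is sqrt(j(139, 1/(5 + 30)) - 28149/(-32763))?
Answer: sqrt(32261446052797)/10921 ≈ 520.09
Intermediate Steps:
j(D, X) = 14*D**2 (j(D, X) = (7*D)*(D + D) = (7*D)*(2*D) = 14*D**2)
sqrt(j(139, 1/(5 + 30)) - 28149/(-32763)) = sqrt(14*139**2 - 28149/(-32763)) = sqrt(14*19321 - 28149*(-1/32763)) = sqrt(270494 + 9383/10921) = sqrt(2954074357/10921) = sqrt(32261446052797)/10921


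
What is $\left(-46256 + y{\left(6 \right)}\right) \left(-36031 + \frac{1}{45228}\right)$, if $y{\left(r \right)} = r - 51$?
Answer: $\frac{75452575712167}{45228} \approx 1.6683 \cdot 10^{9}$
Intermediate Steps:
$y{\left(r \right)} = -51 + r$
$\left(-46256 + y{\left(6 \right)}\right) \left(-36031 + \frac{1}{45228}\right) = \left(-46256 + \left(-51 + 6\right)\right) \left(-36031 + \frac{1}{45228}\right) = \left(-46256 - 45\right) \left(-36031 + \frac{1}{45228}\right) = \left(-46301\right) \left(- \frac{1629610067}{45228}\right) = \frac{75452575712167}{45228}$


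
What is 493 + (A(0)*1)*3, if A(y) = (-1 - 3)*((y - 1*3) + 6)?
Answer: 457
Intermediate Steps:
A(y) = -12 - 4*y (A(y) = -4*((y - 3) + 6) = -4*((-3 + y) + 6) = -4*(3 + y) = -12 - 4*y)
493 + (A(0)*1)*3 = 493 + ((-12 - 4*0)*1)*3 = 493 + ((-12 + 0)*1)*3 = 493 - 12*1*3 = 493 - 12*3 = 493 - 36 = 457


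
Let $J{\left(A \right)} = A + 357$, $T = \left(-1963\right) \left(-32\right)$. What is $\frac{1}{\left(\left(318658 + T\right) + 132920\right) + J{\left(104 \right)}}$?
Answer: $\frac{1}{514855} \approx 1.9423 \cdot 10^{-6}$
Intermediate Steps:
$T = 62816$
$J{\left(A \right)} = 357 + A$
$\frac{1}{\left(\left(318658 + T\right) + 132920\right) + J{\left(104 \right)}} = \frac{1}{\left(\left(318658 + 62816\right) + 132920\right) + \left(357 + 104\right)} = \frac{1}{\left(381474 + 132920\right) + 461} = \frac{1}{514394 + 461} = \frac{1}{514855}$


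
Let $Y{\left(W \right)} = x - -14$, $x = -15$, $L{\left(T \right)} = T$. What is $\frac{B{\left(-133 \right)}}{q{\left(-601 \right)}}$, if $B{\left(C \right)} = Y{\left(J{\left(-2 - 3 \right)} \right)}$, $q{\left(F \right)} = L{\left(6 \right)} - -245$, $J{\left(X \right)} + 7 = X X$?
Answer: $- \frac{1}{251} \approx -0.0039841$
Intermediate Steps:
$J{\left(X \right)} = -7 + X^{2}$ ($J{\left(X \right)} = -7 + X X = -7 + X^{2}$)
$Y{\left(W \right)} = -1$ ($Y{\left(W \right)} = -15 - -14 = -15 + 14 = -1$)
$q{\left(F \right)} = 251$ ($q{\left(F \right)} = 6 - -245 = 6 + 245 = 251$)
$B{\left(C \right)} = -1$
$\frac{B{\left(-133 \right)}}{q{\left(-601 \right)}} = - \frac{1}{251}$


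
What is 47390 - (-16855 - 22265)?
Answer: 86510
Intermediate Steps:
47390 - (-16855 - 22265) = 47390 - 1*(-39120) = 47390 + 39120 = 86510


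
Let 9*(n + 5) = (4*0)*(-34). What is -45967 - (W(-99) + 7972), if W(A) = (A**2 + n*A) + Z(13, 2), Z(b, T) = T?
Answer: -64237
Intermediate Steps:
n = -5 (n = -5 + ((4*0)*(-34))/9 = -5 + (0*(-34))/9 = -5 + (1/9)*0 = -5 + 0 = -5)
W(A) = 2 + A**2 - 5*A (W(A) = (A**2 - 5*A) + 2 = 2 + A**2 - 5*A)
-45967 - (W(-99) + 7972) = -45967 - ((2 + (-99)**2 - 5*(-99)) + 7972) = -45967 - ((2 + 9801 + 495) + 7972) = -45967 - (10298 + 7972) = -45967 - 1*18270 = -45967 - 18270 = -64237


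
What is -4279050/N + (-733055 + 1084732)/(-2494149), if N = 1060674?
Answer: -1840933821458/440913166071 ≈ -4.1753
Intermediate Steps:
-4279050/N + (-733055 + 1084732)/(-2494149) = -4279050/1060674 + (-733055 + 1084732)/(-2494149) = -4279050*1/1060674 + 351677*(-1/2494149) = -713175/176779 - 351677/2494149 = -1840933821458/440913166071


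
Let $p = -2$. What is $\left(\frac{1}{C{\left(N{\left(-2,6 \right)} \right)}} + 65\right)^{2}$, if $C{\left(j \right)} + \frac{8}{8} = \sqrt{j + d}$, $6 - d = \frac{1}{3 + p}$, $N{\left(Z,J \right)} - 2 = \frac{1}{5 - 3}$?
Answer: $\frac{717439}{169} + \frac{1694 \sqrt{30}}{169} \approx 4300.1$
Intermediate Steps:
$N{\left(Z,J \right)} = \frac{5}{2}$ ($N{\left(Z,J \right)} = 2 + \frac{1}{5 - 3} = 2 + \frac{1}{2} = \frac{5}{2}$)
$d = 5$ ($d = 6 - \frac{1}{3 - 2} = 6 - 1^{-1} = 6 - 1 = 5$)
$C{\left(j \right)} = -1 + \sqrt{5 + j}$ ($C{\left(j \right)} = -1 + \sqrt{j + 5} = -1 + \sqrt{5 + j}$)
$\left(\frac{1}{C{\left(N{\left(-2,6 \right)} \right)}} + 65\right)^{2} = \left(\frac{1}{-1 + \sqrt{5 + \frac{5}{2}}} + 65\right)^{2} = \left(\frac{1}{-1 + \sqrt{\frac{15}{2}}} + 65\right)^{2} = \left(\frac{1}{-1 + \frac{\sqrt{30}}{2}} + 65\right)^{2} = \left(65 + \frac{1}{-1 + \frac{\sqrt{30}}{2}}\right)^{2}$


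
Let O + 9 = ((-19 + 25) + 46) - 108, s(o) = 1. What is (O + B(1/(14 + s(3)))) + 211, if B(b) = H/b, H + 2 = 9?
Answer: 251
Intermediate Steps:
H = 7 (H = -2 + 9 = 7)
B(b) = 7/b
O = -65 (O = -9 + (((-19 + 25) + 46) - 108) = -9 + ((6 + 46) - 108) = -9 + (52 - 108) = -9 - 56 = -65)
(O + B(1/(14 + s(3)))) + 211 = (-65 + 7/(1/(14 + 1))) + 211 = (-65 + 7/(1/15)) + 211 = (-65 + 7*15) + 211 = (-65 + 105) + 211 = 40 + 211 = 251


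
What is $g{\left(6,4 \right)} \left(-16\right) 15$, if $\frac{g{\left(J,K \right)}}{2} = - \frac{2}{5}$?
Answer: $192$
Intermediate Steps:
$g{\left(J,K \right)} = - \frac{4}{5}$ ($g{\left(J,K \right)} = 2 \left(- \frac{2}{5}\right) = - \frac{4}{5}$)
$g{\left(6,4 \right)} \left(-16\right) 15 = \left(- \frac{4}{5}\right) \left(-16\right) 15 = \frac{64}{5} \cdot 15 = 192$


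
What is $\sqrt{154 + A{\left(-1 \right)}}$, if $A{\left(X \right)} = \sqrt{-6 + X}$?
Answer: $\sqrt{154 + i \sqrt{7}} \approx 12.41 + 0.1066 i$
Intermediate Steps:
$\sqrt{154 + A{\left(-1 \right)}} = \sqrt{154 + \sqrt{-6 - 1}} = \sqrt{154 + \sqrt{-7}} = \sqrt{154 + i \sqrt{7}}$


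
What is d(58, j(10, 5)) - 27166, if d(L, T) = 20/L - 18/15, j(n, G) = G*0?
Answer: -3939194/145 ≈ -27167.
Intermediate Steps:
j(n, G) = 0
d(L, T) = -6/5 + 20/L (d(L, T) = 20/L - 18*1/15 = 20/L - 6/5 = -6/5 + 20/L)
d(58, j(10, 5)) - 27166 = (-6/5 + 20/58) - 27166 = (-6/5 + 20*(1/58)) - 27166 = (-6/5 + 10/29) - 27166 = -124/145 - 27166 = -3939194/145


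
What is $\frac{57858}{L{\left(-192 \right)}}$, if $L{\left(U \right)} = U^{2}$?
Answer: $\frac{9643}{6144} \approx 1.5695$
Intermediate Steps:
$\frac{57858}{L{\left(-192 \right)}} = \frac{57858}{\left(-192\right)^{2}} = \frac{57858}{36864} = 57858 \cdot \frac{1}{36864} = \frac{9643}{6144}$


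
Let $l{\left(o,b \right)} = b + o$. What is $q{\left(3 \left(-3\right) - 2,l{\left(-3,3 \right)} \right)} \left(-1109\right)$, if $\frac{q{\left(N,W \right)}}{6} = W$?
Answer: $0$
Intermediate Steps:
$q{\left(N,W \right)} = 6 W$
$q{\left(3 \left(-3\right) - 2,l{\left(-3,3 \right)} \right)} \left(-1109\right) = 6 \left(3 - 3\right) \left(-1109\right) = 6 \cdot 0 \left(-1109\right) = 0 \left(-1109\right) = 0$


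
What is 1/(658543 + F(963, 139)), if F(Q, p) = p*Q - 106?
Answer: 1/792294 ≈ 1.2622e-6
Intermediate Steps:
F(Q, p) = -106 + Q*p (F(Q, p) = Q*p - 106 = -106 + Q*p)
1/(658543 + F(963, 139)) = 1/(658543 + (-106 + 963*139)) = 1/(658543 + (-106 + 133857)) = 1/(658543 + 133751) = 1/792294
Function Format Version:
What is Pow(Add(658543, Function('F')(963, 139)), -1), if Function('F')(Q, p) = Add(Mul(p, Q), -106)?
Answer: Rational(1, 792294) ≈ 1.2622e-6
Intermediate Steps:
Function('F')(Q, p) = Add(-106, Mul(Q, p)) (Function('F')(Q, p) = Add(Mul(Q, p), -106) = Add(-106, Mul(Q, p)))
Pow(Add(658543, Function('F')(963, 139)), -1) = Pow(Add(658543, Add(-106, Mul(963, 139))), -1) = Pow(Add(658543, Add(-106, 133857)), -1) = Pow(Add(658543, 133751), -1) = Pow(792294, -1) = Rational(1, 792294)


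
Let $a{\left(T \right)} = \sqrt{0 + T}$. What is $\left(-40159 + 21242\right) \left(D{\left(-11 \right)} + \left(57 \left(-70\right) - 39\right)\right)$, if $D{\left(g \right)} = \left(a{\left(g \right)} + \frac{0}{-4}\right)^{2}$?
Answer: $76424680$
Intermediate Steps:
$a{\left(T \right)} = \sqrt{T}$
$D{\left(g \right)} = g$ ($D{\left(g \right)} = \left(\sqrt{g} + \frac{0}{-4}\right)^{2} = \left(\sqrt{g} + 0 \left(- \frac{1}{4}\right)\right)^{2} = \left(\sqrt{g} + 0\right)^{2} = \left(\sqrt{g}\right)^{2} = g$)
$\left(-40159 + 21242\right) \left(D{\left(-11 \right)} + \left(57 \left(-70\right) - 39\right)\right) = \left(-40159 + 21242\right) \left(-11 + \left(57 \left(-70\right) - 39\right)\right) = - 18917 \left(-11 - 4029\right) = \left(-18917\right) \left(-4040\right) = 76424680$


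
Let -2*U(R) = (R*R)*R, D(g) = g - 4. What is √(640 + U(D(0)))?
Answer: 4*√42 ≈ 25.923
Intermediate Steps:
D(g) = -4 + g
U(R) = -R³/2 (U(R) = -R*R*R/2 = -R²*R/2 = -R³/2)
√(640 + U(D(0))) = √(640 - (-4 + 0)³/2) = √(640 - ½*(-4)³) = √(640 - ½*(-64)) = √(640 + 32) = √672 = 4*√42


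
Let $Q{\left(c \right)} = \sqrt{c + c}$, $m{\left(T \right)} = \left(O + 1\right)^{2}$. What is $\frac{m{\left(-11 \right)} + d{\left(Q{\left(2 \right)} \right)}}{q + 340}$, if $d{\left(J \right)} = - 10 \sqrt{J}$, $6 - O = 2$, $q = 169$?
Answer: $\frac{25}{509} - \frac{10 \sqrt{2}}{509} \approx 0.021332$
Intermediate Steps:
$O = 4$ ($O = 6 - 2 = 4$)
$m{\left(T \right)} = 25$ ($m{\left(T \right)} = \left(4 + 1\right)^{2} = 5^{2} = 25$)
$Q{\left(c \right)} = \sqrt{2} \sqrt{c}$ ($Q{\left(c \right)} = \sqrt{2 c} = \sqrt{2} \sqrt{c}$)
$\frac{m{\left(-11 \right)} + d{\left(Q{\left(2 \right)} \right)}}{q + 340} = \frac{25 - 10 \sqrt{\sqrt{2} \sqrt{2}}}{169 + 340} = \frac{25 - 10 \sqrt{2}}{509} = \left(25 - 10 \sqrt{2}\right) \frac{1}{509} = \frac{25}{509} - \frac{10 \sqrt{2}}{509}$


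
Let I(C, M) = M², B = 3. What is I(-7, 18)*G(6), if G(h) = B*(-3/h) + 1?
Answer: -162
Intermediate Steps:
G(h) = 1 - 9/h (G(h) = 3*(-3/h) + 1 = -9/h + 1 = 1 - 9/h)
I(-7, 18)*G(6) = 18²*((-9 + 6)/6) = 324*((⅙)*(-3)) = 324*(-½) = -162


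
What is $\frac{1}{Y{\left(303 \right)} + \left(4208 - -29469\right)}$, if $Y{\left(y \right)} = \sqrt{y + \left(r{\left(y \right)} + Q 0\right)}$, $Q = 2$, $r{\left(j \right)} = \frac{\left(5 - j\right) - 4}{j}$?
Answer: $\frac{10204131}{343644428180} - \frac{\sqrt{27726621}}{343644428180} \approx 2.9679 \cdot 10^{-5}$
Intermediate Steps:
$r{\left(j \right)} = \frac{1 - j}{j}$ ($r{\left(j \right)} = \frac{\left(5 - j\right) - 4}{j} = \frac{1 - j}{j}$)
$Y{\left(y \right)} = \sqrt{y + \frac{1 - y}{y}}$ ($Y{\left(y \right)} = \sqrt{y + \left(\frac{1 - y}{y} + 2 \cdot 0\right)} = \sqrt{y + \left(\frac{1 - y}{y} + 0\right)} = \sqrt{y + \frac{1 - y}{y}}$)
$\frac{1}{Y{\left(303 \right)} + \left(4208 - -29469\right)} = \frac{1}{\sqrt{-1 + 303 + \frac{1}{303}} + \left(4208 - -29469\right)} = \frac{1}{\sqrt{-1 + 303 + \frac{1}{303}} + \left(4208 + 29469\right)} = \frac{1}{\sqrt{\frac{91507}{303}} + 33677} = \frac{1}{\frac{\sqrt{27726621}}{303} + 33677} = \frac{1}{33677 + \frac{\sqrt{27726621}}{303}}$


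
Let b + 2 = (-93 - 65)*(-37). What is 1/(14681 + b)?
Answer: 1/20525 ≈ 4.8721e-5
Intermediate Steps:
b = 5844 (b = -2 + (-93 - 65)*(-37) = -2 - 158*(-37) = -2 + 5846 = 5844)
1/(14681 + b) = 1/(14681 + 5844) = 1/20525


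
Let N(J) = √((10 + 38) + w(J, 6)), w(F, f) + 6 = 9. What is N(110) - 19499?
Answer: -19499 + √51 ≈ -19492.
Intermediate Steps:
w(F, f) = 3 (w(F, f) = -6 + 9 = 3)
N(J) = √51 (N(J) = √((10 + 38) + 3) = √(48 + 3) = √51)
N(110) - 19499 = √51 - 19499 = -19499 + √51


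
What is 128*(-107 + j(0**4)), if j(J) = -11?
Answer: -15104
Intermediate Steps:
128*(-107 + j(0**4)) = 128*(-107 - 11) = 128*(-118) = -15104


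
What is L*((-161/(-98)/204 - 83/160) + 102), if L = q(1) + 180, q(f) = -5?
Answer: 28985345/1632 ≈ 17761.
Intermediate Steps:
L = 175 (L = -5 + 180 = 175)
L*((-161/(-98)/204 - 83/160) + 102) = 175*((-161/(-98)/204 - 83/160) + 102) = 175*((-161*(-1/98)*(1/204) - 83*1/160) + 102) = 175*(((23/14)*(1/204) - 83/160) + 102) = 175*((23/2856 - 83/160) + 102) = 175*(-29171/57120 + 102) = 175*(5797069/57120) = 28985345/1632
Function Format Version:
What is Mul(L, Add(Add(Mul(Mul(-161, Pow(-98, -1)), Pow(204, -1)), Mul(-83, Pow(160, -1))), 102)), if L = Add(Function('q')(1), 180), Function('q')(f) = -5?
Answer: Rational(28985345, 1632) ≈ 17761.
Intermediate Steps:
L = 175 (L = Add(-5, 180) = 175)
Mul(L, Add(Add(Mul(Mul(-161, Pow(-98, -1)), Pow(204, -1)), Mul(-83, Pow(160, -1))), 102)) = Mul(175, Add(Add(Mul(Mul(-161, Pow(-98, -1)), Pow(204, -1)), Mul(-83, Pow(160, -1))), 102)) = Mul(175, Add(Add(Mul(Mul(-161, Rational(-1, 98)), Rational(1, 204)), Mul(-83, Rational(1, 160))), 102)) = Mul(175, Add(Add(Mul(Rational(23, 14), Rational(1, 204)), Rational(-83, 160)), 102)) = Mul(175, Add(Add(Rational(23, 2856), Rational(-83, 160)), 102)) = Mul(175, Add(Rational(-29171, 57120), 102)) = Mul(175, Rational(5797069, 57120)) = Rational(28985345, 1632)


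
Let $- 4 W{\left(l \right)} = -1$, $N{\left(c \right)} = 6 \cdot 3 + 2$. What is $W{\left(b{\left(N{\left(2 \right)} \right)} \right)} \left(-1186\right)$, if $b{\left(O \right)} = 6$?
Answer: $- \frac{593}{2} \approx -296.5$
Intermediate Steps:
$N{\left(c \right)} = 20$ ($N{\left(c \right)} = 18 + 2 = 20$)
$W{\left(l \right)} = \frac{1}{4}$ ($W{\left(l \right)} = \left(- \frac{1}{4}\right) \left(-1\right) = \frac{1}{4}$)
$W{\left(b{\left(N{\left(2 \right)} \right)} \right)} \left(-1186\right) = \frac{1}{4} \left(-1186\right) = - \frac{593}{2}$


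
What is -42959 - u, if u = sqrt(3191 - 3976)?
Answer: -42959 - I*sqrt(785) ≈ -42959.0 - 28.018*I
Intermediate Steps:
u = I*sqrt(785) (u = sqrt(-785) = I*sqrt(785) ≈ 28.018*I)
-42959 - u = -42959 - I*sqrt(785)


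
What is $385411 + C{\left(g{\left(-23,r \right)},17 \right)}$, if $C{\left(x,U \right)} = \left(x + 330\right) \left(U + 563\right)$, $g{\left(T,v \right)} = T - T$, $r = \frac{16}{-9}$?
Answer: $576811$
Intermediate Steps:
$r = - \frac{16}{9}$ ($r = 16 \left(- \frac{1}{9}\right) = - \frac{16}{9} \approx -1.7778$)
$g{\left(T,v \right)} = 0$
$C{\left(x,U \right)} = \left(330 + x\right) \left(563 + U\right)$
$385411 + C{\left(g{\left(-23,r \right)},17 \right)} = 385411 + \left(185790 + 330 \cdot 17 + 563 \cdot 0 + 17 \cdot 0\right) = 385411 + \left(185790 + 5610 + 0 + 0\right) = 385411 + 191400 = 576811$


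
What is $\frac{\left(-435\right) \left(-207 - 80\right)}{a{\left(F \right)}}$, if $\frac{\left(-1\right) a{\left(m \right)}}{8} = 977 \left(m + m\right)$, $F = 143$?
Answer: $- \frac{124845}{2235376} \approx -0.05585$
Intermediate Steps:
$a{\left(m \right)} = - 15632 m$ ($a{\left(m \right)} = - 8 \cdot 977 \left(m + m\right) = - 8 \cdot 977 \cdot 2 m = - 8 \cdot 1954 m = - 15632 m$)
$\frac{\left(-435\right) \left(-207 - 80\right)}{a{\left(F \right)}} = \frac{\left(-435\right) \left(-207 - 80\right)}{\left(-15632\right) 143} = \frac{\left(-435\right) \left(-287\right)}{-2235376} = 124845 \left(- \frac{1}{2235376}\right) = - \frac{124845}{2235376}$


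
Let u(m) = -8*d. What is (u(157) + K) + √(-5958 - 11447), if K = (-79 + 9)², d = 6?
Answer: 4852 + 59*I*√5 ≈ 4852.0 + 131.93*I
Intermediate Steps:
K = 4900 (K = (-70)² = 4900)
u(m) = -48 (u(m) = -8*6 = -48)
(u(157) + K) + √(-5958 - 11447) = (-48 + 4900) + √(-5958 - 11447) = 4852 + √(-17405) = 4852 + 59*I*√5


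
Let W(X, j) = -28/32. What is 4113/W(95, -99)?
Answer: -32904/7 ≈ -4700.6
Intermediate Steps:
W(X, j) = -7/8 (W(X, j) = -28*1/32 = -7/8)
4113/W(95, -99) = 4113/(-7/8) = 4113*(-8/7) = -32904/7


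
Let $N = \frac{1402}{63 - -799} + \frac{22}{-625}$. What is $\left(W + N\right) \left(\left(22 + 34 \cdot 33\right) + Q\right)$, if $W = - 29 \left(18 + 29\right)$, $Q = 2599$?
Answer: $- \frac{1372668451126}{269375} \approx -5.0958 \cdot 10^{6}$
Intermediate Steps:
$W = -1363$ ($W = \left(-29\right) 47 = -1363$)
$N = \frac{428643}{269375}$ ($N = \frac{1402}{63 + 799} + 22 \left(- \frac{1}{625}\right) = \frac{1402}{862} - \frac{22}{625} = 1402 \cdot \frac{1}{862} - \frac{22}{625} = \frac{701}{431} - \frac{22}{625} = \frac{428643}{269375} \approx 1.5912$)
$\left(W + N\right) \left(\left(22 + 34 \cdot 33\right) + Q\right) = \left(-1363 + \frac{428643}{269375}\right) \left(\left(22 + 34 \cdot 33\right) + 2599\right) = - \frac{366729482 \left(\left(22 + 1122\right) + 2599\right)}{269375} = - \frac{366729482 \left(1144 + 2599\right)}{269375} = \left(- \frac{366729482}{269375}\right) 3743 = - \frac{1372668451126}{269375}$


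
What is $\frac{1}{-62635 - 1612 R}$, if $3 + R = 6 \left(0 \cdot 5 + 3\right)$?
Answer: $- \frac{1}{86815} \approx -1.1519 \cdot 10^{-5}$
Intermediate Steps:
$R = 15$ ($R = -3 + 6 \left(0 \cdot 5 + 3\right) = -3 + 6 \left(0 + 3\right) = -3 + 6 \cdot 3 = -3 + 18 = 15$)
$\frac{1}{-62635 - 1612 R} = \frac{1}{-62635 - 24180} = \frac{1}{-86815} = - \frac{1}{86815}$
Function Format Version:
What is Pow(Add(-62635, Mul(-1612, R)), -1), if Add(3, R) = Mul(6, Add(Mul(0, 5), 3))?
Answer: Rational(-1, 86815) ≈ -1.1519e-5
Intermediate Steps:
R = 15 (R = Add(-3, Mul(6, Add(Mul(0, 5), 3))) = Add(-3, Mul(6, Add(0, 3))) = Add(-3, Mul(6, 3)) = Add(-3, 18) = 15)
Pow(Add(-62635, Mul(-1612, R)), -1) = Pow(Add(-62635, Mul(-1612, 15)), -1) = Pow(Add(-62635, -24180), -1) = Pow(-86815, -1) = Rational(-1, 86815)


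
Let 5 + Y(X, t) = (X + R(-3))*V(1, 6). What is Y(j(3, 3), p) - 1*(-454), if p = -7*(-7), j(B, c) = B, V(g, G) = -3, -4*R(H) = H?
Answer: 1751/4 ≈ 437.75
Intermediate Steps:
R(H) = -H/4
p = 49
Y(X, t) = -29/4 - 3*X (Y(X, t) = -5 + (X - ¼*(-3))*(-3) = -5 + (X + ¾)*(-3) = -5 + (¾ + X)*(-3) = -5 + (-9/4 - 3*X) = -29/4 - 3*X)
Y(j(3, 3), p) - 1*(-454) = (-29/4 - 3*3) - 1*(-454) = (-29/4 - 9) + 454 = -65/4 + 454 = 1751/4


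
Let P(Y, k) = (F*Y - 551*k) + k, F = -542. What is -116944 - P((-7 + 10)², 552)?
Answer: 191534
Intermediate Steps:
P(Y, k) = -550*k - 542*Y (P(Y, k) = (-542*Y - 551*k) + k = (-551*k - 542*Y) + k = -550*k - 542*Y)
-116944 - P((-7 + 10)², 552) = -116944 - (-550*552 - 542*(-7 + 10)²) = -116944 - (-303600 - 542*3²) = -116944 - (-303600 - 542*9) = -116944 - (-303600 - 4878) = -116944 - 1*(-308478) = -116944 + 308478 = 191534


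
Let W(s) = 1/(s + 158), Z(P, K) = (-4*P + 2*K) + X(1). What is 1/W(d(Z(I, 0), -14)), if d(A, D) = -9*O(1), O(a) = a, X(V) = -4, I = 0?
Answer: 149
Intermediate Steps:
Z(P, K) = -4 - 4*P + 2*K (Z(P, K) = (-4*P + 2*K) - 4 = -4 - 4*P + 2*K)
d(A, D) = -9 (d(A, D) = -9*1 = -9)
W(s) = 1/(158 + s)
1/W(d(Z(I, 0), -14)) = 1/(1/(158 - 9)) = 1/(1/149) = 149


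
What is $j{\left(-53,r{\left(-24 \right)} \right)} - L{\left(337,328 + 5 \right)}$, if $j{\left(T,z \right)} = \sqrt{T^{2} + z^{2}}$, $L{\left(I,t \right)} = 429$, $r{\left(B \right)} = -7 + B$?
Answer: $-429 + \sqrt{3770} \approx -367.6$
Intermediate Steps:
$j{\left(-53,r{\left(-24 \right)} \right)} - L{\left(337,328 + 5 \right)} = \sqrt{\left(-53\right)^{2} + \left(-7 - 24\right)^{2}} - 429 = \sqrt{2809 + \left(-31\right)^{2}} - 429 = \sqrt{2809 + 961} - 429 = \sqrt{3770} - 429 = -429 + \sqrt{3770}$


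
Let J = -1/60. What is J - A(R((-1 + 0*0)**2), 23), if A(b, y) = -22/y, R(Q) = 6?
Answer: 1297/1380 ≈ 0.93985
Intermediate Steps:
J = -1/60 (J = -1*1/60 = -1/60 ≈ -0.016667)
J - A(R((-1 + 0*0)**2), 23) = -1/60 - (-22)/23 = -1/60 - 1*(-22/23) = -1/60 + 22/23 = 1297/1380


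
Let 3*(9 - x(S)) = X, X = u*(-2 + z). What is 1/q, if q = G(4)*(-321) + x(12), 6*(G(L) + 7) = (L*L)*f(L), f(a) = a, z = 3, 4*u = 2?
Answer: -6/7009 ≈ -0.00085604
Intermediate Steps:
u = 1/2 (u = (1/4)*2 = 1/2 ≈ 0.50000)
X = 1/2 (X = (-2 + 3)/2 = (1/2)*1 = 1/2 ≈ 0.50000)
x(S) = 53/6 (x(S) = 9 - 1/3*1/2 = 9 - 1/6 = 53/6)
G(L) = -7 + L**3/6 (G(L) = -7 + ((L*L)*L)/6 = -7 + (L**2*L)/6 = -7 + L**3/6)
q = -7009/6 (q = (-7 + (1/6)*4**3)*(-321) + 53/6 = (-7 + (1/6)*64)*(-321) + 53/6 = (-7 + 32/3)*(-321) + 53/6 = (11/3)*(-321) + 53/6 = -1177 + 53/6 = -7009/6 ≈ -1168.2)
1/q = 1/(-7009/6) = -6/7009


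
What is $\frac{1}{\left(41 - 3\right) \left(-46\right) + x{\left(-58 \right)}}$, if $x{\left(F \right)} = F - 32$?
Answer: $- \frac{1}{1838} \approx -0.00054407$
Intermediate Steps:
$x{\left(F \right)} = -32 + F$ ($x{\left(F \right)} = F - 32 = -32 + F$)
$\frac{1}{\left(41 - 3\right) \left(-46\right) + x{\left(-58 \right)}} = \frac{1}{\left(41 - 3\right) \left(-46\right) - 90} = \frac{1}{38 \left(-46\right) - 90} = \frac{1}{-1748 - 90} = \frac{1}{-1838} = - \frac{1}{1838}$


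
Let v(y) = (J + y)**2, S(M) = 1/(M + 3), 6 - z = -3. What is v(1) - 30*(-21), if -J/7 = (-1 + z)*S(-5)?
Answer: 1471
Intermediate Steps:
z = 9 (z = 6 - 1*(-3) = 6 + 3 = 9)
S(M) = 1/(3 + M)
J = 28 (J = -7*(-1 + 9)/(3 - 5) = -56/(-2) = -56*(-1)/2 = -7*(-4) = 28)
v(y) = (28 + y)**2
v(1) - 30*(-21) = (28 + 1)**2 - 30*(-21) = 29**2 + 630 = 841 + 630 = 1471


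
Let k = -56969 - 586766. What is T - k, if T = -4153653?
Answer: -3509918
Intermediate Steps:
k = -643735
T - k = -4153653 - 1*(-643735) = -4153653 + 643735 = -3509918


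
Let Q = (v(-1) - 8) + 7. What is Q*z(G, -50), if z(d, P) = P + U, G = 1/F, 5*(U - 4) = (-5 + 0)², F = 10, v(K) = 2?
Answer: -41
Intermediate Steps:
U = 9 (U = 4 + (-5 + 0)²/5 = 4 + (⅕)*(-5)² = 4 + (⅕)*25 = 4 + 5 = 9)
Q = 1 (Q = (2 - 8) + 7 = -6 + 7 = 1)
G = ⅒ (G = 1/10 = ⅒ ≈ 0.10000)
z(d, P) = 9 + P (z(d, P) = P + 9 = 9 + P)
Q*z(G, -50) = 1*(9 - 50) = 1*(-41) = -41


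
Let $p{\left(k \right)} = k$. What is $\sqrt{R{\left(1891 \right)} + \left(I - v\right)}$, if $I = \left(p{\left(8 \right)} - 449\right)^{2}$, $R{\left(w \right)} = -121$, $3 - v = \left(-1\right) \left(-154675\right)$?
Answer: $2 \sqrt{87258} \approx 590.79$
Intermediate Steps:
$v = -154672$ ($v = 3 - \left(-1\right) \left(-154675\right) = 3 - 154675 = -154672$)
$I = 194481$ ($I = \left(8 - 449\right)^{2} = \left(-441\right)^{2} = 194481$)
$\sqrt{R{\left(1891 \right)} + \left(I - v\right)} = \sqrt{-121 + \left(194481 - -154672\right)} = \sqrt{-121 + \left(194481 + 154672\right)} = \sqrt{-121 + 349153} = \sqrt{349032} = 2 \sqrt{87258}$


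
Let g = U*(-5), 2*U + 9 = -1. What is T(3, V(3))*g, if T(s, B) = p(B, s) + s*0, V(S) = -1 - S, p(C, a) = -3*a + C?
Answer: -325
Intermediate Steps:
U = -5 (U = -9/2 + (½)*(-1) = -9/2 - ½ = -5)
p(C, a) = C - 3*a
g = 25 (g = -5*(-5) = 25)
T(s, B) = B - 3*s (T(s, B) = (B - 3*s) + s*0 = (B - 3*s) + 0 = B - 3*s)
T(3, V(3))*g = ((-1 - 1*3) - 3*3)*25 = ((-1 - 3) - 9)*25 = (-4 - 9)*25 = -13*25 = -325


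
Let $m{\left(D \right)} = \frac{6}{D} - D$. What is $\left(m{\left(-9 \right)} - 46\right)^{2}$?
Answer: $\frac{12769}{9} \approx 1418.8$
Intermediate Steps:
$m{\left(D \right)} = - D + \frac{6}{D}$
$\left(m{\left(-9 \right)} - 46\right)^{2} = \left(\left(\left(-1\right) \left(-9\right) + \frac{6}{-9}\right) - 46\right)^{2} = \left(\left(9 + 6 \left(- \frac{1}{9}\right)\right) - 46\right)^{2} = \left(\left(9 - \frac{2}{3}\right) - 46\right)^{2} = \left(\frac{25}{3} - 46\right)^{2} = \left(- \frac{113}{3}\right)^{2} = \frac{12769}{9}$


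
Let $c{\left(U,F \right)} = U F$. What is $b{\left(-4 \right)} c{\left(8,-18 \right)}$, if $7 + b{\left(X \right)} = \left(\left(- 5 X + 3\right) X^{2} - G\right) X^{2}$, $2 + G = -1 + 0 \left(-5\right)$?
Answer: $-853776$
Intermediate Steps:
$G = -3$ ($G = -2 + \left(-1 + 0 \left(-5\right)\right) = -2 + \left(-1 + 0\right) = -2 - 1 = -3$)
$b{\left(X \right)} = -7 + X^{2} \left(3 + X^{2} \left(3 - 5 X\right)\right)$ ($b{\left(X \right)} = -7 + \left(\left(- 5 X + 3\right) X^{2} - -3\right) X^{2} = -7 + \left(\left(3 - 5 X\right) X^{2} + 3\right) X^{2} = -7 + \left(X^{2} \left(3 - 5 X\right) + 3\right) X^{2} = -7 + \left(3 + X^{2} \left(3 - 5 X\right)\right) X^{2} = -7 + X^{2} \left(3 + X^{2} \left(3 - 5 X\right)\right)$)
$c{\left(U,F \right)} = F U$
$b{\left(-4 \right)} c{\left(8,-18 \right)} = \left(-7 - 5 \left(-4\right)^{5} + 3 \left(-4\right)^{2} + 3 \left(-4\right)^{4}\right) \left(\left(-18\right) 8\right) = \left(-7 - -5120 + 3 \cdot 16 + 3 \cdot 256\right) \left(-144\right) = \left(-7 + 5120 + 48 + 768\right) \left(-144\right) = 5929 \left(-144\right) = -853776$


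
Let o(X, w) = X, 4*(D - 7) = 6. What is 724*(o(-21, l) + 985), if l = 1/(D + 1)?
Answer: 697936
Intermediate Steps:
D = 17/2 (D = 7 + (1/4)*6 = 7 + 3/2 = 17/2 ≈ 8.5000)
l = 2/19 (l = 1/(17/2 + 1) = 1/(19/2) = 2/19 ≈ 0.10526)
724*(o(-21, l) + 985) = 724*(-21 + 985) = 724*964 = 697936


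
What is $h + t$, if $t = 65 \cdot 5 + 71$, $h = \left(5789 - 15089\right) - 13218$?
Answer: $-22122$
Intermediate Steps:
$h = -22518$ ($h = -9300 - 13218 = -22518$)
$t = 396$ ($t = 325 + 71 = 396$)
$h + t = -22518 + 396 = -22122$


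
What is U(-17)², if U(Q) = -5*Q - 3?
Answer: 6724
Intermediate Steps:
U(Q) = -3 - 5*Q
U(-17)² = (-3 - 5*(-17))² = (-3 + 85)² = 82² = 6724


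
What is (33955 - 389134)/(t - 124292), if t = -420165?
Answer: 355179/544457 ≈ 0.65235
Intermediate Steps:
(33955 - 389134)/(t - 124292) = (33955 - 389134)/(-420165 - 124292) = -355179/(-544457) = -355179*(-1/544457) = 355179/544457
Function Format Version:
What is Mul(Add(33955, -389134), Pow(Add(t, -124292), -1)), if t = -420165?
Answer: Rational(355179, 544457) ≈ 0.65235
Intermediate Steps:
Mul(Add(33955, -389134), Pow(Add(t, -124292), -1)) = Mul(Add(33955, -389134), Pow(Add(-420165, -124292), -1)) = Mul(-355179, Pow(-544457, -1)) = Mul(-355179, Rational(-1, 544457)) = Rational(355179, 544457)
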